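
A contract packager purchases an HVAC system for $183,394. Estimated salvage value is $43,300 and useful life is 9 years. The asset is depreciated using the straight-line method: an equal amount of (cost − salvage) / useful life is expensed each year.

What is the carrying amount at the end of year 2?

$152,262

Depreciable base = $183,394 − $43,300 = $140,094.
Annual expense = $140,094 / 9 = $15,566.
End of year 1: book value $167,828.
End of year 2: book value $152,262.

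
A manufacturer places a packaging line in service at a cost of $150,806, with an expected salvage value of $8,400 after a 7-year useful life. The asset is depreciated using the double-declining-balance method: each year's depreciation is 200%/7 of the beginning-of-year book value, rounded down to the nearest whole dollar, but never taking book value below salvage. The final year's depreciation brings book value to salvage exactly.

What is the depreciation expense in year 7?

$11,630

Depreciable base = $150,806 − $8,400 = $142,406.
Year 1: ⌊$150,806 × 200%/7⌋ = $43,087. Book value $107,719.
Year 2: ⌊$107,719 × 200%/7⌋ = $30,776. Book value $76,943.
Year 3: ⌊$76,943 × 200%/7⌋ = $21,983. Book value $54,960.
Year 4: ⌊$54,960 × 200%/7⌋ = $15,702. Book value $39,258.
Year 5: ⌊$39,258 × 200%/7⌋ = $11,216. Book value $28,042.
Year 6: ⌊$28,042 × 200%/7⌋ = $8,012. Book value $20,030.
Year 7 (final): $20,030 − $8,400 = $11,630. Book value $8,400.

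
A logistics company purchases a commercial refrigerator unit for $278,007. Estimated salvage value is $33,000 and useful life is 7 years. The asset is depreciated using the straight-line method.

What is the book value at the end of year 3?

$173,004

Depreciable base = $278,007 − $33,000 = $245,007.
Annual expense = $245,007 / 7 = $35,001.
End of year 1: book value $243,006.
End of year 2: book value $208,005.
End of year 3: book value $173,004.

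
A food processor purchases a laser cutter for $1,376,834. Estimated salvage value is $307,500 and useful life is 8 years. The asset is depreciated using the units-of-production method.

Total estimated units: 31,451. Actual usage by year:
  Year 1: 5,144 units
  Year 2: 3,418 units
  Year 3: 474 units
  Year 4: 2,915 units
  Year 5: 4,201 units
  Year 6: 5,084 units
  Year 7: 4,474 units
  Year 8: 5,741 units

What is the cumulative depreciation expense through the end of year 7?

Depreciable base = $1,376,834 − $307,500 = $1,069,334.
Rate = $1,069,334 / 31,451 units = $34 per unit.
Year 1: 5,144 × $34 = $174,896. Book value $1,201,938.
Year 2: 3,418 × $34 = $116,212. Book value $1,085,726.
Year 3: 474 × $34 = $16,116. Book value $1,069,610.
Year 4: 2,915 × $34 = $99,110. Book value $970,500.
Year 5: 4,201 × $34 = $142,834. Book value $827,666.
Year 6: 5,084 × $34 = $172,856. Book value $654,810.
Year 7: 4,474 × $34 = $152,116. Book value $502,694.
Accumulated through year 7 = $1,376,834 − $502,694 = $874,140.

$874,140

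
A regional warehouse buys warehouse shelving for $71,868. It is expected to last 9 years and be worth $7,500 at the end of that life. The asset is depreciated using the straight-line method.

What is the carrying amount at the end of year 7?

$21,804

Depreciable base = $71,868 − $7,500 = $64,368.
Annual expense = $64,368 / 9 = $7,152.
End of year 1: book value $64,716.
End of year 2: book value $57,564.
End of year 3: book value $50,412.
End of year 4: book value $43,260.
End of year 5: book value $36,108.
End of year 6: book value $28,956.
End of year 7: book value $21,804.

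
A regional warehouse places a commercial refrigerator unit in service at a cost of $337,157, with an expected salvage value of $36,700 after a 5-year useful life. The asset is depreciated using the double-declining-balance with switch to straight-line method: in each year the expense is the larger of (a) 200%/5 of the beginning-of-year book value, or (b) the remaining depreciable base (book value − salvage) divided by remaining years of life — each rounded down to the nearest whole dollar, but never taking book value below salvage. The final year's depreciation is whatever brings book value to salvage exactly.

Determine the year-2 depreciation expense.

$80,918

Depreciable base = $337,157 − $36,700 = $300,457.
Year 1: DB = ⌊$337,157 × 200%/5⌋ = $134,862; SL = ⌊$300,457/5⌋ = $60,091 → take DB $134,862. Book value $202,295.
Year 2: DB = ⌊$202,295 × 200%/5⌋ = $80,918; SL = ⌊$165,595/4⌋ = $41,398 → take DB $80,918. Book value $121,377.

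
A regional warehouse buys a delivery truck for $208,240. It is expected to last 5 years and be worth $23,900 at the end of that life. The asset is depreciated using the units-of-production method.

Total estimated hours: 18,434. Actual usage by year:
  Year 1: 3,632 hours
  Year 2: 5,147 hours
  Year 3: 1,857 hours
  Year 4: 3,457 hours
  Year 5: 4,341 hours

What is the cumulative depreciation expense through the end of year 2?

Depreciable base = $208,240 − $23,900 = $184,340.
Rate = $184,340 / 18,434 hours = $10 per hour.
Year 1: 3,632 × $10 = $36,320. Book value $171,920.
Year 2: 5,147 × $10 = $51,470. Book value $120,450.
Accumulated through year 2 = $208,240 − $120,450 = $87,790.

$87,790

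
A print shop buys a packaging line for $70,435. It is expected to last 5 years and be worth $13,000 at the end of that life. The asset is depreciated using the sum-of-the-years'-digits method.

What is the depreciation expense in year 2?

$15,316

Depreciable base = $70,435 − $13,000 = $57,435.
Sum of the years' digits = 5+4+3+2+1 = 15.
Year 1: $57,435 × 5/15 = $19,145. Book value $51,290.
Year 2: $57,435 × 4/15 = $15,316. Book value $35,974.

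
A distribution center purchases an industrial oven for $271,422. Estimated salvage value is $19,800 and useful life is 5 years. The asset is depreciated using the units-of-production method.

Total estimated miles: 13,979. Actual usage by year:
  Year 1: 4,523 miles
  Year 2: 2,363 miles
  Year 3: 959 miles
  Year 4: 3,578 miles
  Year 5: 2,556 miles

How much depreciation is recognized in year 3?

Depreciable base = $271,422 − $19,800 = $251,622.
Rate = $251,622 / 13,979 miles = $18 per mile.
Year 1: 4,523 × $18 = $81,414. Book value $190,008.
Year 2: 2,363 × $18 = $42,534. Book value $147,474.
Year 3: 959 × $18 = $17,262. Book value $130,212.

$17,262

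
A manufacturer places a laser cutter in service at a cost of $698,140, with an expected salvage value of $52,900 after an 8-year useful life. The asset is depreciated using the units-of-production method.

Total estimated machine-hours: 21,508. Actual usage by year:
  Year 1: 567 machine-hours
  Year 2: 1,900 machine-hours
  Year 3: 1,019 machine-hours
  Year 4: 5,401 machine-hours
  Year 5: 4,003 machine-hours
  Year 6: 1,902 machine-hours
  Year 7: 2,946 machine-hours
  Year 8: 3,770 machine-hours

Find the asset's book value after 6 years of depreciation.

$254,380

Depreciable base = $698,140 − $52,900 = $645,240.
Rate = $645,240 / 21,508 machine-hours = $30 per machine-hour.
Year 1: 567 × $30 = $17,010. Book value $681,130.
Year 2: 1,900 × $30 = $57,000. Book value $624,130.
Year 3: 1,019 × $30 = $30,570. Book value $593,560.
Year 4: 5,401 × $30 = $162,030. Book value $431,530.
Year 5: 4,003 × $30 = $120,090. Book value $311,440.
Year 6: 1,902 × $30 = $57,060. Book value $254,380.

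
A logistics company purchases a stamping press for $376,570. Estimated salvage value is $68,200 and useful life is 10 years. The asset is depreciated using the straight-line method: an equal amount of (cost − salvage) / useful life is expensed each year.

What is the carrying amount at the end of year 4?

$253,222

Depreciable base = $376,570 − $68,200 = $308,370.
Annual expense = $308,370 / 10 = $30,837.
End of year 1: book value $345,733.
End of year 2: book value $314,896.
End of year 3: book value $284,059.
End of year 4: book value $253,222.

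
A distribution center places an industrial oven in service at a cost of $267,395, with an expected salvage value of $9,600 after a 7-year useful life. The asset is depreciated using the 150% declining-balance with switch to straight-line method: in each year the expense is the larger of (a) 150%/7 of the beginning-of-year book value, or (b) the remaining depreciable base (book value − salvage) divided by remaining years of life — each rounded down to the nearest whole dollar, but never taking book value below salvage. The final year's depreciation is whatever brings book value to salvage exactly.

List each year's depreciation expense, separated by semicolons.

Depreciable base = $267,395 − $9,600 = $257,795.
Year 1: DB = ⌊$267,395 × 150%/7⌋ = $57,298; SL = ⌊$257,795/7⌋ = $36,827 → take DB $57,298. Book value $210,097.
Year 2: DB = ⌊$210,097 × 150%/7⌋ = $45,020; SL = ⌊$200,497/6⌋ = $33,416 → take DB $45,020. Book value $165,077.
Year 3: DB = ⌊$165,077 × 150%/7⌋ = $35,373; SL = ⌊$155,477/5⌋ = $31,095 → take DB $35,373. Book value $129,704.
Year 4: DB = ⌊$129,704 × 150%/7⌋ = $27,793; SL = ⌊$120,104/4⌋ = $30,026 → take SL $30,026. Book value $99,678.
Year 5: DB = ⌊$99,678 × 150%/7⌋ = $21,359; SL = ⌊$90,078/3⌋ = $30,026 → take SL $30,026. Book value $69,652.
Year 6: DB = ⌊$69,652 × 150%/7⌋ = $14,925; SL = ⌊$60,052/2⌋ = $30,026 → take SL $30,026. Book value $39,626.
Year 7 (final): $39,626 − $9,600 = $30,026. Book value $9,600.

$57,298; $45,020; $35,373; $30,026; $30,026; $30,026; $30,026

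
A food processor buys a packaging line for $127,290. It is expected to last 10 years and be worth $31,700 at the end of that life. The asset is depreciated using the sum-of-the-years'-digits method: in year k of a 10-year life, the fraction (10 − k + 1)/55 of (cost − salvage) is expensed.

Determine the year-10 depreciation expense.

Depreciable base = $127,290 − $31,700 = $95,590.
Sum of the years' digits = 10+9+8+7+6+5+4+3+2+1 = 55.
Year 1: $95,590 × 10/55 = $17,380. Book value $109,910.
Year 2: $95,590 × 9/55 = $15,642. Book value $94,268.
Year 3: $95,590 × 8/55 = $13,904. Book value $80,364.
Year 4: $95,590 × 7/55 = $12,166. Book value $68,198.
Year 5: $95,590 × 6/55 = $10,428. Book value $57,770.
Year 6: $95,590 × 5/55 = $8,690. Book value $49,080.
Year 7: $95,590 × 4/55 = $6,952. Book value $42,128.
Year 8: $95,590 × 3/55 = $5,214. Book value $36,914.
Year 9: $95,590 × 2/55 = $3,476. Book value $33,438.
Year 10: $95,590 × 1/55 = $1,738. Book value $31,700.

$1,738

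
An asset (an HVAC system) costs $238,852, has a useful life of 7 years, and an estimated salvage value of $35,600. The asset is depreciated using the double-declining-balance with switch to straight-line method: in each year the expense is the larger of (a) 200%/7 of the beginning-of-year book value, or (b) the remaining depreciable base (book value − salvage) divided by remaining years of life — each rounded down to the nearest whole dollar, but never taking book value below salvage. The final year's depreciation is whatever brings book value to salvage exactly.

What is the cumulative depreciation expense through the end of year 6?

$203,252

Depreciable base = $238,852 − $35,600 = $203,252.
Year 1: DB = ⌊$238,852 × 200%/7⌋ = $68,243; SL = ⌊$203,252/7⌋ = $29,036 → take DB $68,243. Book value $170,609.
Year 2: DB = ⌊$170,609 × 200%/7⌋ = $48,745; SL = ⌊$135,009/6⌋ = $22,501 → take DB $48,745. Book value $121,864.
Year 3: DB = ⌊$121,864 × 200%/7⌋ = $34,818; SL = ⌊$86,264/5⌋ = $17,252 → take DB $34,818. Book value $87,046.
Year 4: DB = ⌊$87,046 × 200%/7⌋ = $24,870; SL = ⌊$51,446/4⌋ = $12,861 → take DB $24,870. Book value $62,176.
Year 5: DB = ⌊$62,176 × 200%/7⌋ = $17,764; SL = ⌊$26,576/3⌋ = $8,858 → take DB $17,764. Book value $44,412.
Year 6: DB = ⌊$44,412 × 200%/7⌋ = $12,689; SL = ⌊$8,812/2⌋ = $4,406 → take DB $12,689, capped at $8,812. Book value $35,600.
Accumulated through year 6 = $238,852 − $35,600 = $203,252.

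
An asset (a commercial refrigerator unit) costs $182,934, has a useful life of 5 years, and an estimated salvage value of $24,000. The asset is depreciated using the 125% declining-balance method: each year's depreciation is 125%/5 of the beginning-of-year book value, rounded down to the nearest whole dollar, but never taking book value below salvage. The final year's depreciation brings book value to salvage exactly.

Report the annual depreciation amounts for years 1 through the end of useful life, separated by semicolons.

$45,733; $34,300; $25,725; $19,294; $33,882

Depreciable base = $182,934 − $24,000 = $158,934.
Year 1: ⌊$182,934 × 125%/5⌋ = $45,733. Book value $137,201.
Year 2: ⌊$137,201 × 125%/5⌋ = $34,300. Book value $102,901.
Year 3: ⌊$102,901 × 125%/5⌋ = $25,725. Book value $77,176.
Year 4: ⌊$77,176 × 125%/5⌋ = $19,294. Book value $57,882.
Year 5 (final): $57,882 − $24,000 = $33,882. Book value $24,000.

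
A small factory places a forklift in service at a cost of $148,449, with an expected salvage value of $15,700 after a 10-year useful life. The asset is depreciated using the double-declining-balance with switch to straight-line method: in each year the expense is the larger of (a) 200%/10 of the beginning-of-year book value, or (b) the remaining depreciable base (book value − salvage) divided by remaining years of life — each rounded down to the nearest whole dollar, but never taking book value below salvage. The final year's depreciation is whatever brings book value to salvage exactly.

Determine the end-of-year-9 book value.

Depreciable base = $148,449 − $15,700 = $132,749.
Year 1: DB = ⌊$148,449 × 200%/10⌋ = $29,689; SL = ⌊$132,749/10⌋ = $13,274 → take DB $29,689. Book value $118,760.
Year 2: DB = ⌊$118,760 × 200%/10⌋ = $23,752; SL = ⌊$103,060/9⌋ = $11,451 → take DB $23,752. Book value $95,008.
Year 3: DB = ⌊$95,008 × 200%/10⌋ = $19,001; SL = ⌊$79,308/8⌋ = $9,913 → take DB $19,001. Book value $76,007.
Year 4: DB = ⌊$76,007 × 200%/10⌋ = $15,201; SL = ⌊$60,307/7⌋ = $8,615 → take DB $15,201. Book value $60,806.
Year 5: DB = ⌊$60,806 × 200%/10⌋ = $12,161; SL = ⌊$45,106/6⌋ = $7,517 → take DB $12,161. Book value $48,645.
Year 6: DB = ⌊$48,645 × 200%/10⌋ = $9,729; SL = ⌊$32,945/5⌋ = $6,589 → take DB $9,729. Book value $38,916.
Year 7: DB = ⌊$38,916 × 200%/10⌋ = $7,783; SL = ⌊$23,216/4⌋ = $5,804 → take DB $7,783. Book value $31,133.
Year 8: DB = ⌊$31,133 × 200%/10⌋ = $6,226; SL = ⌊$15,433/3⌋ = $5,144 → take DB $6,226. Book value $24,907.
Year 9: DB = ⌊$24,907 × 200%/10⌋ = $4,981; SL = ⌊$9,207/2⌋ = $4,603 → take DB $4,981. Book value $19,926.

$19,926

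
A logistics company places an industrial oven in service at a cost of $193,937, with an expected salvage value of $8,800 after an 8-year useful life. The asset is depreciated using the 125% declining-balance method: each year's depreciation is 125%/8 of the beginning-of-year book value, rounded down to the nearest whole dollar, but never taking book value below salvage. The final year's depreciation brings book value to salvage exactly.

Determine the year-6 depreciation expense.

$12,958

Depreciable base = $193,937 − $8,800 = $185,137.
Year 1: ⌊$193,937 × 125%/8⌋ = $30,302. Book value $163,635.
Year 2: ⌊$163,635 × 125%/8⌋ = $25,567. Book value $138,068.
Year 3: ⌊$138,068 × 125%/8⌋ = $21,573. Book value $116,495.
Year 4: ⌊$116,495 × 125%/8⌋ = $18,202. Book value $98,293.
Year 5: ⌊$98,293 × 125%/8⌋ = $15,358. Book value $82,935.
Year 6: ⌊$82,935 × 125%/8⌋ = $12,958. Book value $69,977.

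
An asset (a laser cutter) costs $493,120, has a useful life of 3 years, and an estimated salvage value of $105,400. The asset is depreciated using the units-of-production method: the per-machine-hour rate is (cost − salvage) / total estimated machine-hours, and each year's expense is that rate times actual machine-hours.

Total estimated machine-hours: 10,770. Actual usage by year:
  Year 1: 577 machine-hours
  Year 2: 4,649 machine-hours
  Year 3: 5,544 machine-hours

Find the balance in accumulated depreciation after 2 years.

Depreciable base = $493,120 − $105,400 = $387,720.
Rate = $387,720 / 10,770 machine-hours = $36 per machine-hour.
Year 1: 577 × $36 = $20,772. Book value $472,348.
Year 2: 4,649 × $36 = $167,364. Book value $304,984.
Accumulated through year 2 = $493,120 − $304,984 = $188,136.

$188,136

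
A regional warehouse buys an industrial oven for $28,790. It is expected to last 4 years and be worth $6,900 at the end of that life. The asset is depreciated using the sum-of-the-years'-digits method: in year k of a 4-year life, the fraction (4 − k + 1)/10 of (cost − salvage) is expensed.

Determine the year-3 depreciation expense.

$4,378

Depreciable base = $28,790 − $6,900 = $21,890.
Sum of the years' digits = 4+3+2+1 = 10.
Year 1: $21,890 × 4/10 = $8,756. Book value $20,034.
Year 2: $21,890 × 3/10 = $6,567. Book value $13,467.
Year 3: $21,890 × 2/10 = $4,378. Book value $9,089.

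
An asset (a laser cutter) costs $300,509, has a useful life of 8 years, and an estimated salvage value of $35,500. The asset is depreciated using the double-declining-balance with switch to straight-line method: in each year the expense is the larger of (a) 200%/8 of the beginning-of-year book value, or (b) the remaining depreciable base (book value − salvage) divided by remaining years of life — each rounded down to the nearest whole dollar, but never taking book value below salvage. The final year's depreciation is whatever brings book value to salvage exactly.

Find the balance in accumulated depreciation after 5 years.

$229,196

Depreciable base = $300,509 − $35,500 = $265,009.
Year 1: DB = ⌊$300,509 × 200%/8⌋ = $75,127; SL = ⌊$265,009/8⌋ = $33,126 → take DB $75,127. Book value $225,382.
Year 2: DB = ⌊$225,382 × 200%/8⌋ = $56,345; SL = ⌊$189,882/7⌋ = $27,126 → take DB $56,345. Book value $169,037.
Year 3: DB = ⌊$169,037 × 200%/8⌋ = $42,259; SL = ⌊$133,537/6⌋ = $22,256 → take DB $42,259. Book value $126,778.
Year 4: DB = ⌊$126,778 × 200%/8⌋ = $31,694; SL = ⌊$91,278/5⌋ = $18,255 → take DB $31,694. Book value $95,084.
Year 5: DB = ⌊$95,084 × 200%/8⌋ = $23,771; SL = ⌊$59,584/4⌋ = $14,896 → take DB $23,771. Book value $71,313.
Accumulated through year 5 = $300,509 − $71,313 = $229,196.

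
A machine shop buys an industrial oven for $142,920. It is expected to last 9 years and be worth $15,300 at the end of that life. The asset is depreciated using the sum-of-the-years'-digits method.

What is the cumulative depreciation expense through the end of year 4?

Depreciable base = $142,920 − $15,300 = $127,620.
Sum of the years' digits = 9+8+7+6+5+4+3+2+1 = 45.
Year 1: $127,620 × 9/45 = $25,524. Book value $117,396.
Year 2: $127,620 × 8/45 = $22,688. Book value $94,708.
Year 3: $127,620 × 7/45 = $19,852. Book value $74,856.
Year 4: $127,620 × 6/45 = $17,016. Book value $57,840.
Accumulated through year 4 = $142,920 − $57,840 = $85,080.

$85,080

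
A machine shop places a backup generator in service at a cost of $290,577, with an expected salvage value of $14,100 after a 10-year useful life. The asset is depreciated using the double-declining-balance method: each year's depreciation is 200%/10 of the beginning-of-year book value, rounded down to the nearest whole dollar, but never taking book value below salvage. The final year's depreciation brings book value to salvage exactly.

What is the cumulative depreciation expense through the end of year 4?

Depreciable base = $290,577 − $14,100 = $276,477.
Year 1: ⌊$290,577 × 200%/10⌋ = $58,115. Book value $232,462.
Year 2: ⌊$232,462 × 200%/10⌋ = $46,492. Book value $185,970.
Year 3: ⌊$185,970 × 200%/10⌋ = $37,194. Book value $148,776.
Year 4: ⌊$148,776 × 200%/10⌋ = $29,755. Book value $119,021.
Accumulated through year 4 = $290,577 − $119,021 = $171,556.

$171,556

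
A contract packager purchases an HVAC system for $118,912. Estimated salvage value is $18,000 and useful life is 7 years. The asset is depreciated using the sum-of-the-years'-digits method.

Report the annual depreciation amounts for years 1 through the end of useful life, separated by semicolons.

$25,228; $21,624; $18,020; $14,416; $10,812; $7,208; $3,604

Depreciable base = $118,912 − $18,000 = $100,912.
Sum of the years' digits = 7+6+5+4+3+2+1 = 28.
Year 1: $100,912 × 7/28 = $25,228. Book value $93,684.
Year 2: $100,912 × 6/28 = $21,624. Book value $72,060.
Year 3: $100,912 × 5/28 = $18,020. Book value $54,040.
Year 4: $100,912 × 4/28 = $14,416. Book value $39,624.
Year 5: $100,912 × 3/28 = $10,812. Book value $28,812.
Year 6: $100,912 × 2/28 = $7,208. Book value $21,604.
Year 7: $100,912 × 1/28 = $3,604. Book value $18,000.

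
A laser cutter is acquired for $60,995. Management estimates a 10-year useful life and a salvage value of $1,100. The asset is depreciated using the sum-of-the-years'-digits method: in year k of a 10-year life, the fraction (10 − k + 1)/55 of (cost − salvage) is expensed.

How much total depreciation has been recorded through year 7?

$53,361

Depreciable base = $60,995 − $1,100 = $59,895.
Sum of the years' digits = 10+9+8+7+6+5+4+3+2+1 = 55.
Year 1: $59,895 × 10/55 = $10,890. Book value $50,105.
Year 2: $59,895 × 9/55 = $9,801. Book value $40,304.
Year 3: $59,895 × 8/55 = $8,712. Book value $31,592.
Year 4: $59,895 × 7/55 = $7,623. Book value $23,969.
Year 5: $59,895 × 6/55 = $6,534. Book value $17,435.
Year 6: $59,895 × 5/55 = $5,445. Book value $11,990.
Year 7: $59,895 × 4/55 = $4,356. Book value $7,634.
Accumulated through year 7 = $60,995 − $7,634 = $53,361.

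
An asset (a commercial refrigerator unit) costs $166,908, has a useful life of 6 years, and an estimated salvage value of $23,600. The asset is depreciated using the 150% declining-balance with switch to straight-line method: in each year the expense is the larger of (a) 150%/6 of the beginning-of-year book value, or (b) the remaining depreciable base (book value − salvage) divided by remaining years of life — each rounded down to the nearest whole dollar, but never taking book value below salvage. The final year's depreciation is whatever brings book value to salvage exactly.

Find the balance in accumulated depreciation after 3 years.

$96,493

Depreciable base = $166,908 − $23,600 = $143,308.
Year 1: DB = ⌊$166,908 × 150%/6⌋ = $41,727; SL = ⌊$143,308/6⌋ = $23,884 → take DB $41,727. Book value $125,181.
Year 2: DB = ⌊$125,181 × 150%/6⌋ = $31,295; SL = ⌊$101,581/5⌋ = $20,316 → take DB $31,295. Book value $93,886.
Year 3: DB = ⌊$93,886 × 150%/6⌋ = $23,471; SL = ⌊$70,286/4⌋ = $17,571 → take DB $23,471. Book value $70,415.
Accumulated through year 3 = $166,908 − $70,415 = $96,493.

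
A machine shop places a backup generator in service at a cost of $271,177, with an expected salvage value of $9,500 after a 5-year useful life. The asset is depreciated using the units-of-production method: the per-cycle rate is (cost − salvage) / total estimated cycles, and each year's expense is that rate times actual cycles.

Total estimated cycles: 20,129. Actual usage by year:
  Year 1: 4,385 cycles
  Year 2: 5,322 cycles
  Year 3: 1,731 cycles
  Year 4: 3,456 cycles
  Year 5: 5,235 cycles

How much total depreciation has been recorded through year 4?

$193,622

Depreciable base = $271,177 − $9,500 = $261,677.
Rate = $261,677 / 20,129 cycles = $13 per cycle.
Year 1: 4,385 × $13 = $57,005. Book value $214,172.
Year 2: 5,322 × $13 = $69,186. Book value $144,986.
Year 3: 1,731 × $13 = $22,503. Book value $122,483.
Year 4: 3,456 × $13 = $44,928. Book value $77,555.
Accumulated through year 4 = $271,177 − $77,555 = $193,622.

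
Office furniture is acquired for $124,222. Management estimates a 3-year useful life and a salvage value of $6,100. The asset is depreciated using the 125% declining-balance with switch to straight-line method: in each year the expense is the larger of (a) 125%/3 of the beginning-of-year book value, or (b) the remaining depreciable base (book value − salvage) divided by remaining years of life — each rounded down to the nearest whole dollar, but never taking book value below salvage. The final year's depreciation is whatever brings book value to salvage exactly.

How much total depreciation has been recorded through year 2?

Depreciable base = $124,222 − $6,100 = $118,122.
Year 1: DB = ⌊$124,222 × 125%/3⌋ = $51,759; SL = ⌊$118,122/3⌋ = $39,374 → take DB $51,759. Book value $72,463.
Year 2: DB = ⌊$72,463 × 125%/3⌋ = $30,192; SL = ⌊$66,363/2⌋ = $33,181 → take SL $33,181. Book value $39,282.
Accumulated through year 2 = $124,222 − $39,282 = $84,940.

$84,940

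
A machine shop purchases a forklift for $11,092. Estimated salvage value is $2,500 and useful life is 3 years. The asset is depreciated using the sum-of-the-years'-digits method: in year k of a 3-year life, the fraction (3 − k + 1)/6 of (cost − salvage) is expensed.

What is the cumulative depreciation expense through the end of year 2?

Depreciable base = $11,092 − $2,500 = $8,592.
Sum of the years' digits = 3+2+1 = 6.
Year 1: $8,592 × 3/6 = $4,296. Book value $6,796.
Year 2: $8,592 × 2/6 = $2,864. Book value $3,932.
Accumulated through year 2 = $11,092 − $3,932 = $7,160.

$7,160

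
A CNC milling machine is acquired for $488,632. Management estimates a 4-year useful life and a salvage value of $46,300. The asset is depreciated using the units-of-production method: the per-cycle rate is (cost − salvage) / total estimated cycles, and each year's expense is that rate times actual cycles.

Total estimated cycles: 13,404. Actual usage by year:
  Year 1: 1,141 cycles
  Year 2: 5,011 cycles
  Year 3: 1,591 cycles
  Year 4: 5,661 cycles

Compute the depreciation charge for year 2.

$165,363

Depreciable base = $488,632 − $46,300 = $442,332.
Rate = $442,332 / 13,404 cycles = $33 per cycle.
Year 1: 1,141 × $33 = $37,653. Book value $450,979.
Year 2: 5,011 × $33 = $165,363. Book value $285,616.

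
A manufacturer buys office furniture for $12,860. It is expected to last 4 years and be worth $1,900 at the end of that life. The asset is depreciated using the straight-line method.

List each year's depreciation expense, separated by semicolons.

Depreciable base = $12,860 − $1,900 = $10,960.
Annual expense = $10,960 / 4 = $2,740.
End of year 1: book value $10,120.
End of year 2: book value $7,380.
End of year 3: book value $4,640.
End of year 4: book value $1,900.

$2,740; $2,740; $2,740; $2,740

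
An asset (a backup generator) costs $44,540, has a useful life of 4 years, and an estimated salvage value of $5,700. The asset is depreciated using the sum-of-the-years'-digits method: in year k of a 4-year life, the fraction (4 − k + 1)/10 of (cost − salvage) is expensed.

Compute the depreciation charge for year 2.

Depreciable base = $44,540 − $5,700 = $38,840.
Sum of the years' digits = 4+3+2+1 = 10.
Year 1: $38,840 × 4/10 = $15,536. Book value $29,004.
Year 2: $38,840 × 3/10 = $11,652. Book value $17,352.

$11,652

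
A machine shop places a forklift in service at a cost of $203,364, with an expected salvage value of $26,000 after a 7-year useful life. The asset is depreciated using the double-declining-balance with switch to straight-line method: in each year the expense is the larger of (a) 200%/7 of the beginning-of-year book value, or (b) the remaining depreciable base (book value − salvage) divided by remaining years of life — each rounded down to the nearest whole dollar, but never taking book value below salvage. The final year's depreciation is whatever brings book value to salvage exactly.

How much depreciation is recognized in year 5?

Depreciable base = $203,364 − $26,000 = $177,364.
Year 1: DB = ⌊$203,364 × 200%/7⌋ = $58,104; SL = ⌊$177,364/7⌋ = $25,337 → take DB $58,104. Book value $145,260.
Year 2: DB = ⌊$145,260 × 200%/7⌋ = $41,502; SL = ⌊$119,260/6⌋ = $19,876 → take DB $41,502. Book value $103,758.
Year 3: DB = ⌊$103,758 × 200%/7⌋ = $29,645; SL = ⌊$77,758/5⌋ = $15,551 → take DB $29,645. Book value $74,113.
Year 4: DB = ⌊$74,113 × 200%/7⌋ = $21,175; SL = ⌊$48,113/4⌋ = $12,028 → take DB $21,175. Book value $52,938.
Year 5: DB = ⌊$52,938 × 200%/7⌋ = $15,125; SL = ⌊$26,938/3⌋ = $8,979 → take DB $15,125. Book value $37,813.

$15,125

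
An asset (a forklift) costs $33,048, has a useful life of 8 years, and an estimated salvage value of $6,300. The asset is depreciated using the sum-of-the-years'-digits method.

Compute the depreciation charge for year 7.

Depreciable base = $33,048 − $6,300 = $26,748.
Sum of the years' digits = 8+7+6+5+4+3+2+1 = 36.
Year 1: $26,748 × 8/36 = $5,944. Book value $27,104.
Year 2: $26,748 × 7/36 = $5,201. Book value $21,903.
Year 3: $26,748 × 6/36 = $4,458. Book value $17,445.
Year 4: $26,748 × 5/36 = $3,715. Book value $13,730.
Year 5: $26,748 × 4/36 = $2,972. Book value $10,758.
Year 6: $26,748 × 3/36 = $2,229. Book value $8,529.
Year 7: $26,748 × 2/36 = $1,486. Book value $7,043.

$1,486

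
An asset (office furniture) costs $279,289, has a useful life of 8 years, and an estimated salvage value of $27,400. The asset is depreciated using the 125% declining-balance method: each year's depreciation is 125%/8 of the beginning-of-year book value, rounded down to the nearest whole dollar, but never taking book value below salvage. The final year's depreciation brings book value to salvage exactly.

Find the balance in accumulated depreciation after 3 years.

$111,525

Depreciable base = $279,289 − $27,400 = $251,889.
Year 1: ⌊$279,289 × 125%/8⌋ = $43,638. Book value $235,651.
Year 2: ⌊$235,651 × 125%/8⌋ = $36,820. Book value $198,831.
Year 3: ⌊$198,831 × 125%/8⌋ = $31,067. Book value $167,764.
Accumulated through year 3 = $279,289 − $167,764 = $111,525.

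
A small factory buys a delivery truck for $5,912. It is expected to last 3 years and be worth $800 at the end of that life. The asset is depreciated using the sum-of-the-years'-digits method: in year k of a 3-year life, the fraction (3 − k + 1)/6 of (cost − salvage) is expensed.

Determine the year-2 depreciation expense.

$1,704

Depreciable base = $5,912 − $800 = $5,112.
Sum of the years' digits = 3+2+1 = 6.
Year 1: $5,112 × 3/6 = $2,556. Book value $3,356.
Year 2: $5,112 × 2/6 = $1,704. Book value $1,652.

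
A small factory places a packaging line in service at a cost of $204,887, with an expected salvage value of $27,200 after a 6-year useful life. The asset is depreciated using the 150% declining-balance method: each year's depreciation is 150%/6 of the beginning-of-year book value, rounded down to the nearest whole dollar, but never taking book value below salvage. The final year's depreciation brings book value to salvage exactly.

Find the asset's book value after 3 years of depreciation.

$86,438

Depreciable base = $204,887 − $27,200 = $177,687.
Year 1: ⌊$204,887 × 150%/6⌋ = $51,221. Book value $153,666.
Year 2: ⌊$153,666 × 150%/6⌋ = $38,416. Book value $115,250.
Year 3: ⌊$115,250 × 150%/6⌋ = $28,812. Book value $86,438.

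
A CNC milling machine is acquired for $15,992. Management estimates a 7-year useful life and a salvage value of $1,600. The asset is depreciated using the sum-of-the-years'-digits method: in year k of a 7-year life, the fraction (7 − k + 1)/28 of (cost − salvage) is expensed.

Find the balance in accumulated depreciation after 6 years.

Depreciable base = $15,992 − $1,600 = $14,392.
Sum of the years' digits = 7+6+5+4+3+2+1 = 28.
Year 1: $14,392 × 7/28 = $3,598. Book value $12,394.
Year 2: $14,392 × 6/28 = $3,084. Book value $9,310.
Year 3: $14,392 × 5/28 = $2,570. Book value $6,740.
Year 4: $14,392 × 4/28 = $2,056. Book value $4,684.
Year 5: $14,392 × 3/28 = $1,542. Book value $3,142.
Year 6: $14,392 × 2/28 = $1,028. Book value $2,114.
Accumulated through year 6 = $15,992 − $2,114 = $13,878.

$13,878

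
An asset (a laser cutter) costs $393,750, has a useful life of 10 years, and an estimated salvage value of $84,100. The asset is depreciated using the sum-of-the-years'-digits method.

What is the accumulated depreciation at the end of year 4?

$191,420

Depreciable base = $393,750 − $84,100 = $309,650.
Sum of the years' digits = 10+9+8+7+6+5+4+3+2+1 = 55.
Year 1: $309,650 × 10/55 = $56,300. Book value $337,450.
Year 2: $309,650 × 9/55 = $50,670. Book value $286,780.
Year 3: $309,650 × 8/55 = $45,040. Book value $241,740.
Year 4: $309,650 × 7/55 = $39,410. Book value $202,330.
Accumulated through year 4 = $393,750 − $202,330 = $191,420.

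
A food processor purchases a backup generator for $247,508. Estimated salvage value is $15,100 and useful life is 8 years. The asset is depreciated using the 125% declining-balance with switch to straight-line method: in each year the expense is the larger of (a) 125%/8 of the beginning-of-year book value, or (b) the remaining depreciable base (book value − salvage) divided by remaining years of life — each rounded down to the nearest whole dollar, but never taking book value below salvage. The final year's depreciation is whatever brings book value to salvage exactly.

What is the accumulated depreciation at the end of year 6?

Depreciable base = $247,508 − $15,100 = $232,408.
Year 1: DB = ⌊$247,508 × 125%/8⌋ = $38,673; SL = ⌊$232,408/8⌋ = $29,051 → take DB $38,673. Book value $208,835.
Year 2: DB = ⌊$208,835 × 125%/8⌋ = $32,630; SL = ⌊$193,735/7⌋ = $27,676 → take DB $32,630. Book value $176,205.
Year 3: DB = ⌊$176,205 × 125%/8⌋ = $27,532; SL = ⌊$161,105/6⌋ = $26,850 → take DB $27,532. Book value $148,673.
Year 4: DB = ⌊$148,673 × 125%/8⌋ = $23,230; SL = ⌊$133,573/5⌋ = $26,714 → take SL $26,714. Book value $121,959.
Year 5: DB = ⌊$121,959 × 125%/8⌋ = $19,056; SL = ⌊$106,859/4⌋ = $26,714 → take SL $26,714. Book value $95,245.
Year 6: DB = ⌊$95,245 × 125%/8⌋ = $14,882; SL = ⌊$80,145/3⌋ = $26,715 → take SL $26,715. Book value $68,530.
Accumulated through year 6 = $247,508 − $68,530 = $178,978.

$178,978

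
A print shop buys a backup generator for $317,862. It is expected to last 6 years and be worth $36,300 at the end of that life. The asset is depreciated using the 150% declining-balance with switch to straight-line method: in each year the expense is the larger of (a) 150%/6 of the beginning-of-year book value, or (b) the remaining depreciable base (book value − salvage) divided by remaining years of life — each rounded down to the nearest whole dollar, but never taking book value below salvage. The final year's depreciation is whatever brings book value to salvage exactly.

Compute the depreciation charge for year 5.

$32,137

Depreciable base = $317,862 − $36,300 = $281,562.
Year 1: DB = ⌊$317,862 × 150%/6⌋ = $79,465; SL = ⌊$281,562/6⌋ = $46,927 → take DB $79,465. Book value $238,397.
Year 2: DB = ⌊$238,397 × 150%/6⌋ = $59,599; SL = ⌊$202,097/5⌋ = $40,419 → take DB $59,599. Book value $178,798.
Year 3: DB = ⌊$178,798 × 150%/6⌋ = $44,699; SL = ⌊$142,498/4⌋ = $35,624 → take DB $44,699. Book value $134,099.
Year 4: DB = ⌊$134,099 × 150%/6⌋ = $33,524; SL = ⌊$97,799/3⌋ = $32,599 → take DB $33,524. Book value $100,575.
Year 5: DB = ⌊$100,575 × 150%/6⌋ = $25,143; SL = ⌊$64,275/2⌋ = $32,137 → take SL $32,137. Book value $68,438.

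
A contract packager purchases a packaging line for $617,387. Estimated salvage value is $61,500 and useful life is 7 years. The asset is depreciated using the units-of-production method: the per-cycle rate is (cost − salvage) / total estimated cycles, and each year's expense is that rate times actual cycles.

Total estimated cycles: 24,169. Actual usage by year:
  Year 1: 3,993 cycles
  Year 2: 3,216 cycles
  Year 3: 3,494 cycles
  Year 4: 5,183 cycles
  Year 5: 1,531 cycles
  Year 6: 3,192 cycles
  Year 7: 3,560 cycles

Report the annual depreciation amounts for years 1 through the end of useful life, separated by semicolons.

$91,839; $73,968; $80,362; $119,209; $35,213; $73,416; $81,880

Depreciable base = $617,387 − $61,500 = $555,887.
Rate = $555,887 / 24,169 cycles = $23 per cycle.
Year 1: 3,993 × $23 = $91,839. Book value $525,548.
Year 2: 3,216 × $23 = $73,968. Book value $451,580.
Year 3: 3,494 × $23 = $80,362. Book value $371,218.
Year 4: 5,183 × $23 = $119,209. Book value $252,009.
Year 5: 1,531 × $23 = $35,213. Book value $216,796.
Year 6: 3,192 × $23 = $73,416. Book value $143,380.
Year 7: 3,560 × $23 = $81,880. Book value $61,500.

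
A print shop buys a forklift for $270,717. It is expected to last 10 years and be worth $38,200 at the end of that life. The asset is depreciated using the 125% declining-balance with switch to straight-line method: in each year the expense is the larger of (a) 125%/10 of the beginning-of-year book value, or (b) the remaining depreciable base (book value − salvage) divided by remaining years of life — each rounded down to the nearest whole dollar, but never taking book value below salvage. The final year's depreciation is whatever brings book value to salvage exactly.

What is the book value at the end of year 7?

Depreciable base = $270,717 − $38,200 = $232,517.
Year 1: DB = ⌊$270,717 × 125%/10⌋ = $33,839; SL = ⌊$232,517/10⌋ = $23,251 → take DB $33,839. Book value $236,878.
Year 2: DB = ⌊$236,878 × 125%/10⌋ = $29,609; SL = ⌊$198,678/9⌋ = $22,075 → take DB $29,609. Book value $207,269.
Year 3: DB = ⌊$207,269 × 125%/10⌋ = $25,908; SL = ⌊$169,069/8⌋ = $21,133 → take DB $25,908. Book value $181,361.
Year 4: DB = ⌊$181,361 × 125%/10⌋ = $22,670; SL = ⌊$143,161/7⌋ = $20,451 → take DB $22,670. Book value $158,691.
Year 5: DB = ⌊$158,691 × 125%/10⌋ = $19,836; SL = ⌊$120,491/6⌋ = $20,081 → take SL $20,081. Book value $138,610.
Year 6: DB = ⌊$138,610 × 125%/10⌋ = $17,326; SL = ⌊$100,410/5⌋ = $20,082 → take SL $20,082. Book value $118,528.
Year 7: DB = ⌊$118,528 × 125%/10⌋ = $14,816; SL = ⌊$80,328/4⌋ = $20,082 → take SL $20,082. Book value $98,446.

$98,446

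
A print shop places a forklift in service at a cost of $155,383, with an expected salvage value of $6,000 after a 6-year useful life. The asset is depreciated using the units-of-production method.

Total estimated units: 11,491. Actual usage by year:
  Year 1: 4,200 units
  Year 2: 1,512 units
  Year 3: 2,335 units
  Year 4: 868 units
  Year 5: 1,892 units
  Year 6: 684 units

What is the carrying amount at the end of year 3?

Depreciable base = $155,383 − $6,000 = $149,383.
Rate = $149,383 / 11,491 units = $13 per unit.
Year 1: 4,200 × $13 = $54,600. Book value $100,783.
Year 2: 1,512 × $13 = $19,656. Book value $81,127.
Year 3: 2,335 × $13 = $30,355. Book value $50,772.

$50,772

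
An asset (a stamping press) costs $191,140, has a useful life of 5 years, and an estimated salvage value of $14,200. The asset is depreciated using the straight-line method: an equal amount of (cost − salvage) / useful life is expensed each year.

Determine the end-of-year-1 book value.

$155,752

Depreciable base = $191,140 − $14,200 = $176,940.
Annual expense = $176,940 / 5 = $35,388.
End of year 1: book value $155,752.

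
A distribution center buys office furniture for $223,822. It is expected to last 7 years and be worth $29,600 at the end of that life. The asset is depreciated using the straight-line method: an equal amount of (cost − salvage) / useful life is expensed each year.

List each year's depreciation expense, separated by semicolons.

Depreciable base = $223,822 − $29,600 = $194,222.
Annual expense = $194,222 / 7 = $27,746.
End of year 1: book value $196,076.
End of year 2: book value $168,330.
End of year 3: book value $140,584.
End of year 4: book value $112,838.
End of year 5: book value $85,092.
End of year 6: book value $57,346.
End of year 7: book value $29,600.

$27,746; $27,746; $27,746; $27,746; $27,746; $27,746; $27,746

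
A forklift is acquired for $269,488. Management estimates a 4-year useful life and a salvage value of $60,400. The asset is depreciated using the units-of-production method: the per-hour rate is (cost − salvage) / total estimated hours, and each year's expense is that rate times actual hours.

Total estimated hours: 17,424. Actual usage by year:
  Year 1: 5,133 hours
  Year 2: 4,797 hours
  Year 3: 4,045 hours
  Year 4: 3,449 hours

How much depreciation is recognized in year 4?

Depreciable base = $269,488 − $60,400 = $209,088.
Rate = $209,088 / 17,424 hours = $12 per hour.
Year 1: 5,133 × $12 = $61,596. Book value $207,892.
Year 2: 4,797 × $12 = $57,564. Book value $150,328.
Year 3: 4,045 × $12 = $48,540. Book value $101,788.
Year 4: 3,449 × $12 = $41,388. Book value $60,400.

$41,388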